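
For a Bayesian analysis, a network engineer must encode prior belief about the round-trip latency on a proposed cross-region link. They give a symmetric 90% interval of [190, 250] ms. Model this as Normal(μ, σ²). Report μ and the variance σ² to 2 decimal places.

μ = 220.00, σ² = 332.65

A symmetric 90% interval runs μ ± z·σ with z = 1.645.
Half-width = 30, so σ = 30/1.645 = 18.239 and σ² = 332.65.
μ is the interval midpoint, 220.00.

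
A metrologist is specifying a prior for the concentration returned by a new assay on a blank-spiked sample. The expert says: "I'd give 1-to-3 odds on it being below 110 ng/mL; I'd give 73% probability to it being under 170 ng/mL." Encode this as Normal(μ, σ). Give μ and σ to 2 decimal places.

The p-quantile of Normal(μ,σ) is μ + z_p·σ, with z_{0.25} = -0.6745 and z_{0.73} = 0.6128.
Eliminate σ: μ = (z₂·x₁ − z₁·x₂)/(z₂ − z₁) = (0.6128·110 − (-0.6745)·170)/1.287 = 141.44.
Then σ = (x₂ − x₁)/(z₂ − z₁) = (170 − 110)/1.287 = 46.61.

μ = 141.44, σ = 46.61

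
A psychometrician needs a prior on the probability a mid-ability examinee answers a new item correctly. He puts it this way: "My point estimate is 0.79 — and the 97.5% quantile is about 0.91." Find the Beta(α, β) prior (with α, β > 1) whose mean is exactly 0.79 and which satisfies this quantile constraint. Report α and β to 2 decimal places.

With mean 0.79 fixed, write α = 0.79s, β = 0.21s where s = α+β.
Need P(θ < 0.91) = 0.975 under Beta(0.79s, 0.21s). Normal approximation: (q−m)/√(m(1−m)/s) ≈ z_{0.975} = 1.96, so s ≈ 0.79·0.21·(1.96)²/(0.91−0.79)² = 44.3.
At s = 44.3: P(θ<0.91) ≈ 0.990. Adjusting to match 0.975 gives s ≈ 32.12.
So α = 0.79·32.12 ≈ 25.38, β = 0.21·32.12 ≈ 6.75.

α ≈ 25.38, β ≈ 6.75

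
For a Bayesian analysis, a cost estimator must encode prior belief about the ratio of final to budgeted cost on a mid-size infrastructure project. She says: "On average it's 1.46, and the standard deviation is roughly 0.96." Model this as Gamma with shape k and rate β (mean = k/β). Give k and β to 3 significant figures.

k ≈ 2.31, β ≈ 1.58

For Gamma(k, rate β): mean = k/β, variance = k/β², so CV = 1/√k.
CV = SD/mean = 0.96/1.46 = 0.6575, hence k = 1/CV² = 2.31.
Then β = k/mean = 2.31/1.46 = 1.58.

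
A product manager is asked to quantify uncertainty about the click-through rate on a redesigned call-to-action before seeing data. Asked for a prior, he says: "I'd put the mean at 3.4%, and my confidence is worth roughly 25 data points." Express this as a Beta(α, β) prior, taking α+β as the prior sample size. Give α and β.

α = 0.85, β = 24.15

Under the effective-sample-size interpretation, Beta(α, β) has prior mean α/(α+β) and prior sample size α+β.
So α+β = 25 and α/(α+β) = 0.034, giving α = 0.034·25 = 0.85 and β = 25 − 0.85 = 24.15.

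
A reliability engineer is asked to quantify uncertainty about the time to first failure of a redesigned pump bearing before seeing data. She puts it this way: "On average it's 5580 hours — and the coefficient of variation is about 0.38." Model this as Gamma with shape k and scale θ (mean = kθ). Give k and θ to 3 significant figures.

For Gamma(k, scale θ): mean = kθ, variance = kθ², so CV = 1/√k.
CV = 0.38, hence k = 1/CV² = 6.93.
Then θ = mean/k = 5580/6.93 = 806.

k ≈ 6.93, θ ≈ 806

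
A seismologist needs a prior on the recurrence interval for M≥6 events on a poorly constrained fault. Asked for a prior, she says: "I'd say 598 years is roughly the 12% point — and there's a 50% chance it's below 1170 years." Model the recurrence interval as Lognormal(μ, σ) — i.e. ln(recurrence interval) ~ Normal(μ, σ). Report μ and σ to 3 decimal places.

μ ≈ 7.065, σ ≈ 0.571

If T ~ Lognormal(μ,σ) then ln T ~ Normal(μ,σ), so the p-quantile of ln T is μ + z_p·σ.
ln(598) = 6.394 and ln(1170) = 7.065; z_{0.12} = -1.175, z_{0.5} = 0.
σ = (7.065 − 6.394)/(0 − (-1.175)) = 0.571.
μ = 6.394 − (-1.175)·0.571 = 7.065.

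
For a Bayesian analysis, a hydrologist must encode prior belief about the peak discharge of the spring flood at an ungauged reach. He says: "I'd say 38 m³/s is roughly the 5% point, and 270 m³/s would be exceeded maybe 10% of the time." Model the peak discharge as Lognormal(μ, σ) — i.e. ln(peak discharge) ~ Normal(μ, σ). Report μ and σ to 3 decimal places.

If T ~ Lognormal(μ,σ) then ln T ~ Normal(μ,σ), so the p-quantile of ln T is μ + z_p·σ.
ln(38) = 3.638 and ln(270) = 5.598; z_{0.05} = -1.645, z_{0.9} = 1.282.
σ = (5.598 − 3.638)/(1.282 − (-1.645)) = 0.670.
μ = 3.638 − (-1.645)·0.670 = 4.740.

μ ≈ 4.740, σ ≈ 0.670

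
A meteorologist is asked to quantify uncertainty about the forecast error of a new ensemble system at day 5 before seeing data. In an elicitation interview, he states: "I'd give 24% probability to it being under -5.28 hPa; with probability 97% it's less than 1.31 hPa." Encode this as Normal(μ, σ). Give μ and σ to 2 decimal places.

The p-quantile of Normal(μ,σ) is μ + z_p·σ, with z_{0.24} = -0.7063 and z_{0.97} = 1.881.
Eliminate σ: μ = (z₂·x₁ − z₁·x₂)/(z₂ − z₁) = (1.881·-5.28 − (-0.7063)·1.31)/2.587 = -3.48.
Then σ = (x₂ − x₁)/(z₂ − z₁) = (1.31 − -5.28)/2.587 = 2.55.

μ = -3.48, σ = 2.55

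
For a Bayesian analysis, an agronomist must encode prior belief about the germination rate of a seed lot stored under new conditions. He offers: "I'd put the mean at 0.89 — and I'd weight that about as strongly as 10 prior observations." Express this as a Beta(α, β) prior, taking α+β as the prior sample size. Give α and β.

Under the effective-sample-size interpretation, Beta(α, β) has prior mean α/(α+β) and prior sample size α+β.
So α+β = 10 and α/(α+β) = 0.89, giving α = 0.89·10 = 8.9 and β = 10 − 8.9 = 1.1.

α = 8.9, β = 1.1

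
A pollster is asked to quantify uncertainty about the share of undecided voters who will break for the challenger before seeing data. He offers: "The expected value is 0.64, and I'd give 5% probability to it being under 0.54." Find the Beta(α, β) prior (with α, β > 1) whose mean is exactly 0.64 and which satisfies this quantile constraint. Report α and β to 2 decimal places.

α ≈ 41.35, β ≈ 23.26

With mean 0.64 fixed, write α = 0.64s, β = 0.36s where s = α+β.
Need P(θ < 0.54) = 0.05 under Beta(0.64s, 0.36s). Normal approximation: (q−m)/√(m(1−m)/s) ≈ z_{0.05} = -1.64, so s ≈ 0.64·0.36·(-1.64)²/(0.54−0.64)² = 62.3.
At s = 62.3: P(θ<0.54) ≈ 0.053. Adjusting to match 0.05 gives s ≈ 64.60.
So α = 0.64·64.60 ≈ 41.35, β = 0.36·64.60 ≈ 23.26.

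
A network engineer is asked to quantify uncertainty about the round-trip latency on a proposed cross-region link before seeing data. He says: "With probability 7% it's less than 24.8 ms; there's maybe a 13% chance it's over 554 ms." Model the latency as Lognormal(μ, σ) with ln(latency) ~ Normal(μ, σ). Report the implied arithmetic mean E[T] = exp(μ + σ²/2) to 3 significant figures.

If T ~ Lognormal(μ,σ) then ln T ~ Normal(μ,σ), so the p-quantile of ln T is μ + z_p·σ.
ln(24.8) = 3.211 and ln(554) = 6.317; z_{0.07} = -1.476, z_{0.87} = 1.126.
σ = (6.317 − 3.211)/(1.126 − (-1.476)) = 1.194.
μ = 3.211 − (-1.476)·1.194 = 4.973.
E[T] = exp(μ + σ²/2) = exp(4.973 + 0.7125) = 294 ms.

E[T] ≈ 294 ms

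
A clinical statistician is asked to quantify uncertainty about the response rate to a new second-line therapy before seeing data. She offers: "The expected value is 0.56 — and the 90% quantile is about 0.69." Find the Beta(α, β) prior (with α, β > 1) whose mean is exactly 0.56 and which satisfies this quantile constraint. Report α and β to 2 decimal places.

With mean 0.56 fixed, write α = 0.56s, β = 0.44s where s = α+β.
Need P(θ < 0.69) = 0.9 under Beta(0.56s, 0.44s). Normal approximation: (q−m)/√(m(1−m)/s) ≈ z_{0.9} = 1.28, so s ≈ 0.56·0.44·(1.28)²/(0.69−0.56)² = 23.9.
At s = 23.9: P(θ<0.69) ≈ 0.904. Adjusting to match 0.9 gives s ≈ 23.16.
So α = 0.56·23.16 ≈ 12.97, β = 0.44·23.16 ≈ 10.19.

α ≈ 12.97, β ≈ 10.19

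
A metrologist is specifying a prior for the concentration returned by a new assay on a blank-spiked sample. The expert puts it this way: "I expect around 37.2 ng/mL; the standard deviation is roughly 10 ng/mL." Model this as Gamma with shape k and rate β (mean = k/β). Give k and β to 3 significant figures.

For Gamma(k, rate β): mean = k/β, variance = k/β², so CV = 1/√k.
CV = SD/mean = 10/37.2 = 0.2688, hence k = 1/CV² = 13.8.
Then β = k/mean = 13.8/37.2 = 0.372.

k ≈ 13.8, β ≈ 0.372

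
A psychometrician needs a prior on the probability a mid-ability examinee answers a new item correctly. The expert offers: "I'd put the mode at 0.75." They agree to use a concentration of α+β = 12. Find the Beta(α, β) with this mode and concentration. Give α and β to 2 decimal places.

For α,β > 1 the Beta mode is (α−1)/(α+β−2). With α+β = 12, the mode is (α−1)/10.
Set (α−1)/10 = 0.75 → α = 1 + 0.75·10 = 8.50.
β = 12 − α = 3.50.

α = 8.50, β = 3.50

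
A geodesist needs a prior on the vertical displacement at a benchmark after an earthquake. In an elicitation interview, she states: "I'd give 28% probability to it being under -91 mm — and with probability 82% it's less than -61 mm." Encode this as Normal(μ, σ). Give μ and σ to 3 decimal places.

μ = -79.329, σ = 20.024

The p-quantile of Normal(μ,σ) is μ + z_p·σ, with z_{0.28} = -0.5828 and z_{0.82} = 0.9154.
Eliminate σ: μ = (z₂·x₁ − z₁·x₂)/(z₂ − z₁) = (0.9154·-91 − (-0.5828)·-61)/1.498 = -79.329.
Then σ = (x₂ − x₁)/(z₂ − z₁) = (-61 − -91)/1.498 = 20.024.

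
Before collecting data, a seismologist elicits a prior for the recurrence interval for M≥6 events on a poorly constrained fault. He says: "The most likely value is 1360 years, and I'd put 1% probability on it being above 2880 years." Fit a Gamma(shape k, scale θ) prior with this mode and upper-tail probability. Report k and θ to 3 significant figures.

k ≈ 9.63, θ ≈ 158

Gamma(k,θ) with k>1 has mode (k−1)θ, so θ = 1360/(k−1).
Need P(X < 2880) = 0.99 with θ tied to k this way. Start at k = 2, θ = 1360: P(X<2880) ≈ 0.625.
Too low — raise k to concentrate. Iterating converges to k ≈ 9.63.
Then θ = 1360/(9.63−1) ≈ 158.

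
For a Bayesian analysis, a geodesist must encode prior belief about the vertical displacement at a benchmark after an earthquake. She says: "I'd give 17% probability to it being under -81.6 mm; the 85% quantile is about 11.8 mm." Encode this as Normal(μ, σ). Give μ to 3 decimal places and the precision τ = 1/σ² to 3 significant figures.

μ = -36.830, τ = 0.000454

For Normal(μ,σ), the p-quantile is μ + z_p·σ. Here z_{0.17} = -0.9542, z_{0.85} = 1.036.
So -81.6 = μ − 0.9542σ and 11.8 = μ + 1.036σ.
Subtracting: σ = (11.8 − -81.6)/(1.036 − (-0.9542)) = 46.921.
Then μ = -81.6 − (-0.9542)·46.921 = -36.830.
Precision τ = 1/σ² = 1/46.92² = 0.000454.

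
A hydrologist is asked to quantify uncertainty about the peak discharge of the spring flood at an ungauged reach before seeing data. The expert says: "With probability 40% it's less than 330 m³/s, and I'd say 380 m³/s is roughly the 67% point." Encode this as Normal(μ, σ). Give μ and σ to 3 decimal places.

For Normal(μ,σ), the p-quantile is μ + z_p·σ. Here z_{0.4} = -0.2533, z_{0.67} = 0.4399.
So 330 = μ − 0.2533σ and 380 = μ + 0.4399σ.
Subtracting: σ = (380 − 330)/(0.4399 − (-0.2533)) = 72.123.
Then μ = 330 − (-0.2533)·72.123 = 348.272.

μ = 348.272, σ = 72.123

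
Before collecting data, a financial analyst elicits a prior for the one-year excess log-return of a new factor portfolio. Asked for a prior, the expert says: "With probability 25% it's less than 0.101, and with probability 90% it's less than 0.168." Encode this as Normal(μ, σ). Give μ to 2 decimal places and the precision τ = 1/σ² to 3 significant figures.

For Normal(μ,σ), the p-quantile is μ + z_p·σ. Here z_{0.25} = -0.6745, z_{0.9} = 1.282.
So 0.101 = μ − 0.6745σ and 0.168 = μ + 1.282σ.
Subtracting: σ = (0.168 − 0.101)/(1.282 − (-0.6745)) = 0.03.
Then μ = 0.101 − (-0.6745)·0.03 = 0.12.
Precision τ = 1/σ² = 1/0.03425² = 852.

μ = 0.12, τ = 852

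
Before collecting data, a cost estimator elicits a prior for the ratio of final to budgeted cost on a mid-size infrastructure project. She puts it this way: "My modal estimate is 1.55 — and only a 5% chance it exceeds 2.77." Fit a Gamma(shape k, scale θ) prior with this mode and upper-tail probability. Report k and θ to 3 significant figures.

k ≈ 9.27, θ ≈ 0.187

Gamma(k,θ) with k>1 has mode (k−1)θ, so θ = 1.55/(k−1).
Need P(X < 2.77) = 0.95 with θ tied to k this way. Start at k = 2, θ = 1.55: P(X<2.77) ≈ 0.533.
Too low — raise k to concentrate. Iterating converges to k ≈ 9.27.
Then θ = 1.55/(9.27−1) ≈ 0.187.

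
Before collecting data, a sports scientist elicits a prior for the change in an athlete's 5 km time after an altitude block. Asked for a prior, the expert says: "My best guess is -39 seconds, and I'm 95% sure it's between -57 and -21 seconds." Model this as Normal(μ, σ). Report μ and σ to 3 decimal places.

μ = -39.000, σ = 9.184

A symmetric 95% interval runs μ ± z·σ with z = 1.96.
Half-width = 18, so σ = 18/1.96 = 9.184.
μ is the stated best guess, -39.000.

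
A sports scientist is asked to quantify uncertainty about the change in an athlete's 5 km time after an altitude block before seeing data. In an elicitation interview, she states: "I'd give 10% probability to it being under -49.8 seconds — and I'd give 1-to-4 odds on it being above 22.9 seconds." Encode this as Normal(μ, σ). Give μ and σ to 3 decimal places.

The p-quantile of Normal(μ,σ) is μ + z_p·σ, with z_{0.1} = -1.282 and z_{0.8} = 0.8416.
Eliminate σ: μ = (z₂·x₁ − z₁·x₂)/(z₂ − z₁) = (0.8416·-49.8 − (-1.282)·22.9)/2.123 = -5.918.
Then σ = (x₂ − x₁)/(z₂ − z₁) = (22.9 − -49.8)/2.123 = 34.241.

μ = -5.918, σ = 34.241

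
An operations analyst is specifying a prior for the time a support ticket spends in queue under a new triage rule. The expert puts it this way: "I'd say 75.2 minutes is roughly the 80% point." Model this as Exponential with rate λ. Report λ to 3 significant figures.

P(T < 75.2) = 1 − e^(−λ·75.2) = 0.8, so λ = −ln(1−0.8)/75.2 = −ln(0.2)/75.2 = 0.0214.

λ ≈ 0.0214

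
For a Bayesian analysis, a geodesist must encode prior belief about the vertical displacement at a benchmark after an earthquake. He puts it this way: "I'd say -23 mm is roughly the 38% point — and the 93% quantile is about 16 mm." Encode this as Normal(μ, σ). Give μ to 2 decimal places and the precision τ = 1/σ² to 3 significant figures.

μ = -16.31, τ = 0.00209

The p-quantile of Normal(μ,σ) is μ + z_p·σ, with z_{0.38} = -0.3055 and z_{0.93} = 1.476.
Eliminate σ: μ = (z₂·x₁ − z₁·x₂)/(z₂ − z₁) = (1.476·-23 − (-0.3055)·16)/1.781 = -16.31.
Then σ = (x₂ − x₁)/(z₂ − z₁) = (16 − -23)/1.781 = 21.89.
Precision τ = 1/σ² = 1/21.89² = 0.00209.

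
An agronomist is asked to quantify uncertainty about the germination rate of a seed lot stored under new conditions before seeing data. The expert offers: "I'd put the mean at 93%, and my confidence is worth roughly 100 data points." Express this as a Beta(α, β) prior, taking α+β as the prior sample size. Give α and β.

α = 93, β = 7

Under the effective-sample-size interpretation, Beta(α, β) has prior mean α/(α+β) and prior sample size α+β.
So α+β = 100 and α/(α+β) = 0.93, giving α = 0.93·100 = 93 and β = 100 − 93 = 7.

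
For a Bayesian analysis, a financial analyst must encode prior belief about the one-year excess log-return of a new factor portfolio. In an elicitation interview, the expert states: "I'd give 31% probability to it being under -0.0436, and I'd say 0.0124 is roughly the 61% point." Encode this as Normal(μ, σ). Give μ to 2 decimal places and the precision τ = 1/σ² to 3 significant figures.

μ = -0.01, τ = 192

The p-quantile of Normal(μ,σ) is μ + z_p·σ, with z_{0.31} = -0.4959 and z_{0.61} = 0.2793.
Eliminate σ: μ = (z₂·x₁ − z₁·x₂)/(z₂ − z₁) = (0.2793·-0.0436 − (-0.4959)·0.0124)/0.7752 = -0.01.
Then σ = (x₂ − x₁)/(z₂ − z₁) = (0.0124 − -0.0436)/0.7752 = 0.07.
Precision τ = 1/σ² = 1/0.07224² = 192.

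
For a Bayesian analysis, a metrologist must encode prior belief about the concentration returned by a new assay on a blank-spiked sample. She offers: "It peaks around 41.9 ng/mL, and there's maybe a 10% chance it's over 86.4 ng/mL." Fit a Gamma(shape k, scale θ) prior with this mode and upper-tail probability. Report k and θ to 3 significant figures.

k ≈ 4.67, θ ≈ 11.4

Gamma(k,θ) with k>1 has mode (k−1)θ, so θ = 41.9/(k−1).
Need P(X < 86.4) = 0.9 with θ tied to k this way. Start at k = 2, θ = 41.9: P(X<86.4) ≈ 0.611.
Too low — raise k to concentrate. Iterating converges to k ≈ 4.67.
Then θ = 41.9/(4.67−1) ≈ 11.4.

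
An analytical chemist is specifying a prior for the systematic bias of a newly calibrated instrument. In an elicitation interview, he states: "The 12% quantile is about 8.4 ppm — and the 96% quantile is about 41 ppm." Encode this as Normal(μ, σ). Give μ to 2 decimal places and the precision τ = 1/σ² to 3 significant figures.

μ = 21.49, τ = 0.00805

The p-quantile of Normal(μ,σ) is μ + z_p·σ, with z_{0.12} = -1.175 and z_{0.96} = 1.751.
Eliminate σ: μ = (z₂·x₁ − z₁·x₂)/(z₂ − z₁) = (1.751·8.4 − (-1.175)·41)/2.926 = 21.49.
Then σ = (x₂ − x₁)/(z₂ − z₁) = (41 − 8.4)/2.926 = 11.14.
Precision τ = 1/σ² = 1/11.14² = 0.00805.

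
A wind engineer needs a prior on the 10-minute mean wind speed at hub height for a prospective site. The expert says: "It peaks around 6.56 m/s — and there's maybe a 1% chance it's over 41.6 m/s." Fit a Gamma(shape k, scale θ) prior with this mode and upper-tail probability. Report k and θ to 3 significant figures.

Gamma(k,θ) with k>1 has mode (k−1)θ, so θ = 6.56/(k−1).
Need P(X < 41.6) = 0.99 with θ tied to k this way. Start at k = 2, θ = 6.56: P(X<41.6) ≈ 0.987.
Too low — raise k to concentrate. Iterating converges to k ≈ 2.07.
Then θ = 6.56/(2.07−1) ≈ 6.15.

k ≈ 2.07, θ ≈ 6.15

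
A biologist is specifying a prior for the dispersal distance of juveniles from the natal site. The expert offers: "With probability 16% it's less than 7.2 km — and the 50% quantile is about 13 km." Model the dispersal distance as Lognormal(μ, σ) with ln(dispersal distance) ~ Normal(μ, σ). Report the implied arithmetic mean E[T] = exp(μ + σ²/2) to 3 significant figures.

E[T] ≈ 15.5 km

If T ~ Lognormal(μ,σ) then ln T ~ Normal(μ,σ), so the p-quantile of ln T is μ + z_p·σ.
ln(7.2) = 1.974 and ln(13) = 2.565; z_{0.16} = -0.9945, z_{0.5} = 0.
σ = (2.565 − 1.974)/(0 − (-0.9945)) = 0.594.
μ = 1.974 − (-0.9945)·0.594 = 2.565.
E[T] = exp(μ + σ²/2) = exp(2.565 + 0.1765) = 15.5 km.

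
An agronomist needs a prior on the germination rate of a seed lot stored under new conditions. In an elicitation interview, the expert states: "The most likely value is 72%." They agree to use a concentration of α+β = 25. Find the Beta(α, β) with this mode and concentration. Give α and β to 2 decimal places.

α = 17.56, β = 7.44

For α,β > 1 the Beta mode is (α−1)/(α+β−2). With α+β = 25, the mode is (α−1)/23.
Set (α−1)/23 = 0.72 → α = 1 + 0.72·23 = 17.56.
β = 25 − α = 7.44.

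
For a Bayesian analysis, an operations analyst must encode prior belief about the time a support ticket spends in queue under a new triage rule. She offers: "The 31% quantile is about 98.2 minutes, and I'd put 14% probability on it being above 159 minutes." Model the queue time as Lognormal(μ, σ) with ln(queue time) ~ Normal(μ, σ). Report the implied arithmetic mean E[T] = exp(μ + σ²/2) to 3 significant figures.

If T ~ Lognormal(μ,σ) then ln T ~ Normal(μ,σ), so the p-quantile of ln T is μ + z_p·σ.
ln(98.2) = 4.587 and ln(159) = 5.069; z_{0.31} = -0.4959, z_{0.86} = 1.08.
σ = (5.069 − 4.587)/(1.08 − (-0.4959)) = 0.306.
μ = 4.587 − (-0.4959)·0.306 = 4.739.
E[T] = exp(μ + σ²/2) = exp(4.739 + 0.0467) = 120 minutes.

E[T] ≈ 120 minutes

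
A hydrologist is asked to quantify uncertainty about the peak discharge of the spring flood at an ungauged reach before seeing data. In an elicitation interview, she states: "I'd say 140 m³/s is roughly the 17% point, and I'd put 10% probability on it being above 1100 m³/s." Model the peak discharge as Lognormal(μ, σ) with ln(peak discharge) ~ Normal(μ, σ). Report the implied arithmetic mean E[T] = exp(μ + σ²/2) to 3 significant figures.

If T ~ Lognormal(μ,σ) then ln T ~ Normal(μ,σ), so the p-quantile of ln T is μ + z_p·σ.
ln(140) = 4.942 and ln(1100) = 7.003; z_{0.17} = -0.9542, z_{0.9} = 1.282.
σ = (7.003 − 4.942)/(1.282 − (-0.9542)) = 0.922.
μ = 4.942 − (-0.9542)·0.922 = 5.821.
E[T] = exp(μ + σ²/2) = exp(5.821 + 0.4251) = 516 m³/s.

E[T] ≈ 516 m³/s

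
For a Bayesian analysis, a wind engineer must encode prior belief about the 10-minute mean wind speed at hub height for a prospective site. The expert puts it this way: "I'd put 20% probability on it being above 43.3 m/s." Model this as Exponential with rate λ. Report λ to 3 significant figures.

λ ≈ 0.0372

P(T > 43.3) = e^(−λ·43.3) = 0.2, so λ = −ln(0.2)/43.3 = 0.0372.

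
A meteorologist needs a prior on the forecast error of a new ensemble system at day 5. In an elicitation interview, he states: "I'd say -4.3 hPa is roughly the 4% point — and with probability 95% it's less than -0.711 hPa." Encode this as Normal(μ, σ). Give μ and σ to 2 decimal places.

μ = -2.45, σ = 1.06

The p-quantile of Normal(μ,σ) is μ + z_p·σ, with z_{0.04} = -1.751 and z_{0.95} = 1.645.
Eliminate σ: μ = (z₂·x₁ − z₁·x₂)/(z₂ − z₁) = (1.645·-4.3 − (-1.751)·-0.711)/3.396 = -2.45.
Then σ = (x₂ − x₁)/(z₂ − z₁) = (-0.711 − -4.3)/3.396 = 1.06.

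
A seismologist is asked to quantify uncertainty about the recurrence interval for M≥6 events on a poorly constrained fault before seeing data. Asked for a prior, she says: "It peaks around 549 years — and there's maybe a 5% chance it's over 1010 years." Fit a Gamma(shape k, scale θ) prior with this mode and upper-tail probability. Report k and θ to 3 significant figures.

Gamma(k,θ) with k>1 has mode (k−1)θ, so θ = 549/(k−1).
Need P(X < 1010) = 0.95 with θ tied to k this way. Start at k = 2, θ = 549: P(X<1010) ≈ 0.549.
Too low — raise k to concentrate. Iterating converges to k ≈ 8.49.
Then θ = 549/(8.49−1) ≈ 73.3.

k ≈ 8.49, θ ≈ 73.3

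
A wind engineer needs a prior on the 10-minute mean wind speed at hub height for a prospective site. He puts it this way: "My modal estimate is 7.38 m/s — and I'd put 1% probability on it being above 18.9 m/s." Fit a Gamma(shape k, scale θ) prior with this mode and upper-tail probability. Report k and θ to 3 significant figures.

Gamma(k,θ) with k>1 has mode (k−1)θ, so θ = 7.38/(k−1).
Need P(X < 18.9) = 0.99 with θ tied to k this way. Start at k = 2, θ = 7.38: P(X<18.9) ≈ 0.725.
Too low — raise k to concentrate. Iterating converges to k ≈ 6.28.
Then θ = 7.38/(6.28−1) ≈ 1.4.

k ≈ 6.28, θ ≈ 1.4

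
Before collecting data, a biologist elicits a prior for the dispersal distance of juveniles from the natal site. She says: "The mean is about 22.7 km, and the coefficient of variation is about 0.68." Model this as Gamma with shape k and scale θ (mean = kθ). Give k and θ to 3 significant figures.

k ≈ 2.16, θ ≈ 10.5

For Gamma(k, scale θ): mean = kθ, variance = kθ², so CV = 1/√k.
CV = 0.68, hence k = 1/CV² = 2.16.
Then θ = mean/k = 22.7/2.16 = 10.5.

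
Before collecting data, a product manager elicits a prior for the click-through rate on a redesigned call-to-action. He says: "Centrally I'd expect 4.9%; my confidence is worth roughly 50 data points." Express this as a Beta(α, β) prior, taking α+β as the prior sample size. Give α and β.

α = 2.45, β = 47.55

Under the effective-sample-size interpretation, Beta(α, β) has prior mean α/(α+β) and prior sample size α+β.
So α+β = 50 and α/(α+β) = 0.049, giving α = 0.049·50 = 2.45 and β = 50 − 2.45 = 47.55.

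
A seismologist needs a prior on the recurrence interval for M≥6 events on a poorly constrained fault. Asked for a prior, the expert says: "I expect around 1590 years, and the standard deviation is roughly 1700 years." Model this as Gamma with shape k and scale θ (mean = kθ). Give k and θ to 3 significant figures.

For Gamma(k, scale θ): mean = kθ, variance = kθ², so CV = 1/√k.
CV = SD/mean = 1700/1590 = 1.069, hence k = 1/CV² = 0.875.
Then θ = mean/k = 1590/0.875 = 1820.

k ≈ 0.875, θ ≈ 1820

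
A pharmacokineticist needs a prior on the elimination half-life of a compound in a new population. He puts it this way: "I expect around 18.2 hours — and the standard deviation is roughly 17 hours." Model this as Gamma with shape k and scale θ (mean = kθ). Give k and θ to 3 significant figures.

k ≈ 1.15, θ ≈ 15.9

For Gamma(k, scale θ): mean = kθ, variance = kθ², so CV = 1/√k.
CV = SD/mean = 17/18.2 = 0.9341, hence k = 1/CV² = 1.15.
Then θ = mean/k = 18.2/1.15 = 15.9.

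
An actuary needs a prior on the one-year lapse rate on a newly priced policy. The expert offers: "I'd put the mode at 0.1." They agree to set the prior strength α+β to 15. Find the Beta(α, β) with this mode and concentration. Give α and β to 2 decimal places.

α = 2.30, β = 12.70

For α,β > 1 the Beta mode is (α−1)/(α+β−2). With α+β = 15, the mode is (α−1)/13.
Set (α−1)/13 = 0.1 → α = 1 + 0.1·13 = 2.30.
β = 15 − α = 12.70.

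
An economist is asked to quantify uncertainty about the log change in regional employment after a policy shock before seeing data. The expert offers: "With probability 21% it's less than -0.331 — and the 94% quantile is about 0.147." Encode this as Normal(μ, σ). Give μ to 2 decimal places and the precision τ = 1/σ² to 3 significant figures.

μ = -0.17, τ = 24.4

For Normal(μ,σ), the p-quantile is μ + z_p·σ. Here z_{0.21} = -0.8064, z_{0.94} = 1.555.
So -0.331 = μ − 0.8064σ and 0.147 = μ + 1.555σ.
Subtracting: σ = (0.147 − -0.331)/(1.555 − (-0.8064)) = 0.20.
Then μ = -0.331 − (-0.8064)·0.20 = -0.17.
Precision τ = 1/σ² = 1/0.2024² = 24.4.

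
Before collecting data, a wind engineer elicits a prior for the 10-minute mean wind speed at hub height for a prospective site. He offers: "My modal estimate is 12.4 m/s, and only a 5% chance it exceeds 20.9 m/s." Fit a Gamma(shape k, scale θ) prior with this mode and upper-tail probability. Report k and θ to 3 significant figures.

k ≈ 11.2, θ ≈ 1.21

Gamma(k,θ) with k>1 has mode (k−1)θ, so θ = 12.4/(k−1).
Need P(X < 20.9) = 0.95 with θ tied to k this way. Start at k = 2, θ = 12.4: P(X<20.9) ≈ 0.502.
Too low — raise k to concentrate. Iterating converges to k ≈ 11.2.
Then θ = 12.4/(11.2−1) ≈ 1.21.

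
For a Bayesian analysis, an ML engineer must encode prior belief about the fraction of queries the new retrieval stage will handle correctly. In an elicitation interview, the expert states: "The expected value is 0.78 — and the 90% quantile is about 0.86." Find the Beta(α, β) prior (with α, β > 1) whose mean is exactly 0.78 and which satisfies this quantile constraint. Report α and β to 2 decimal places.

α ≈ 31.13, β ≈ 8.78

With mean 0.78 fixed, write α = 0.78s, β = 0.22s where s = α+β.
Need P(θ < 0.86) = 0.9 under Beta(0.78s, 0.22s). Normal approximation: (q−m)/√(m(1−m)/s) ≈ z_{0.9} = 1.28, so s ≈ 0.78·0.22·(1.28)²/(0.86−0.78)² = 44.0.
At s = 44.0: P(θ<0.86) ≈ 0.912. Adjusting to match 0.9 gives s ≈ 39.91.
So α = 0.78·39.91 ≈ 31.13, β = 0.22·39.91 ≈ 8.78.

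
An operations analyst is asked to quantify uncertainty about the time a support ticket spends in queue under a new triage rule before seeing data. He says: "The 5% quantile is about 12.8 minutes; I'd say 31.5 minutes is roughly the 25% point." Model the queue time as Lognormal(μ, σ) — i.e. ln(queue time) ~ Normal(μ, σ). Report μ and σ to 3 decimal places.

If T ~ Lognormal(μ,σ) then ln T ~ Normal(μ,σ), so the p-quantile of ln T is μ + z_p·σ.
ln(12.8) = 2.549 and ln(31.5) = 3.45; z_{0.05} = -1.645, z_{0.25} = -0.6745.
σ = (3.45 − 2.549)/(-0.6745 − (-1.645)) = 0.928.
μ = 2.549 − (-1.645)·0.928 = 4.076.

μ ≈ 4.076, σ ≈ 0.928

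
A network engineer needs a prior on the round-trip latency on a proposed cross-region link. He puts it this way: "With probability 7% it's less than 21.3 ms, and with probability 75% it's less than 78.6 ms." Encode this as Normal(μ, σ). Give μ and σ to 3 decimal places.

μ = 60.626, σ = 26.648

The p-quantile of Normal(μ,σ) is μ + z_p·σ, with z_{0.07} = -1.476 and z_{0.75} = 0.6745.
Eliminate σ: μ = (z₂·x₁ − z₁·x₂)/(z₂ − z₁) = (0.6745·21.3 − (-1.476)·78.6)/2.15 = 60.626.
Then σ = (x₂ − x₁)/(z₂ − z₁) = (78.6 − 21.3)/2.15 = 26.648.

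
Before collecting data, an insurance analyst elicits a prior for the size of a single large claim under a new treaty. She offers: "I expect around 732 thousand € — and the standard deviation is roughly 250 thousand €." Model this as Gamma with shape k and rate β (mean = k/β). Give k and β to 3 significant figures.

k ≈ 8.57, β ≈ 0.0117

For Gamma(k, rate β): mean = k/β, variance = k/β², so CV = 1/√k.
CV = SD/mean = 250/732 = 0.3415, hence k = 1/CV² = 8.57.
Then β = k/mean = 8.57/732 = 0.0117.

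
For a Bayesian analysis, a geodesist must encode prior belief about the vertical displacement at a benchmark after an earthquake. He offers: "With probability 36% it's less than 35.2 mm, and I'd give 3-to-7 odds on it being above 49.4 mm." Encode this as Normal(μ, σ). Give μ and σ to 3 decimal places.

For Normal(μ,σ), the p-quantile is μ + z_p·σ. Here z_{0.36} = -0.3585, z_{0.7} = 0.5244.
So 35.2 = μ − 0.3585σ and 49.4 = μ + 0.5244σ.
Subtracting: σ = (49.4 − 35.2)/(0.5244 − (-0.3585)) = 16.084.
Then μ = 35.2 − (-0.3585)·16.084 = 40.965.

μ = 40.965, σ = 16.084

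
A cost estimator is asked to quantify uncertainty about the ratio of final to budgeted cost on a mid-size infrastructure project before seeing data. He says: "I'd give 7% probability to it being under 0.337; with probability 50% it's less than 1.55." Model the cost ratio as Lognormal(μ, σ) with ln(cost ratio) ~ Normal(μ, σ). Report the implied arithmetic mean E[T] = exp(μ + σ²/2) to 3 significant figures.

E[T] ≈ 2.65

If T ~ Lognormal(μ,σ) then ln T ~ Normal(μ,σ), so the p-quantile of ln T is μ + z_p·σ.
ln(0.337) = -1.088 and ln(1.55) = 0.4383; z_{0.07} = -1.476, z_{0.5} = 0.
σ = (0.4383 − -1.088)/(0 − (-1.476)) = 1.034.
μ = -1.088 − (-1.476)·1.034 = 0.438.
E[T] = exp(μ + σ²/2) = exp(0.438 + 0.5345) = 2.65.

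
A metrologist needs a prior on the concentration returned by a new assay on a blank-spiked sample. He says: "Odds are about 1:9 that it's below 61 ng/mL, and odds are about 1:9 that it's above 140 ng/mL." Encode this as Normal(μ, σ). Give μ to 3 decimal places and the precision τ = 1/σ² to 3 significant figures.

The p-quantile of Normal(μ,σ) is μ + z_p·σ, with z_{0.1} = -1.282 and z_{0.9} = 1.282.
Eliminate σ: μ = (z₂·x₁ − z₁·x₂)/(z₂ − z₁) = (1.282·61 − (-1.282)·140)/2.563 = 100.500.
Then σ = (x₂ − x₁)/(z₂ − z₁) = (140 − 61)/2.563 = 30.822.
Precision τ = 1/σ² = 1/30.82² = 0.00105.

μ = 100.500, τ = 0.00105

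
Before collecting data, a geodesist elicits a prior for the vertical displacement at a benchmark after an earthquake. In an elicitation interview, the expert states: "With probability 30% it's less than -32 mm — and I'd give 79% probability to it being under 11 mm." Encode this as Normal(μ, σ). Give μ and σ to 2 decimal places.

For Normal(μ,σ), the p-quantile is μ + z_p·σ. Here z_{0.3} = -0.5244, z_{0.79} = 0.8064.
So -32 = μ − 0.5244σ and 11 = μ + 0.8064σ.
Subtracting: σ = (11 − -32)/(0.8064 − (-0.5244)) = 32.31.
Then μ = -32 − (-0.5244)·32.31 = -15.06.

μ = -15.06, σ = 32.31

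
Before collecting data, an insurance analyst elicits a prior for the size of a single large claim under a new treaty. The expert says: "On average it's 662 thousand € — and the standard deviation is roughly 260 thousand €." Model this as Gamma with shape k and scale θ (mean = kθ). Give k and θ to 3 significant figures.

For Gamma(k, scale θ): mean = kθ, variance = kθ², so CV = 1/√k.
CV = SD/mean = 260/662 = 0.3927, hence k = 1/CV² = 6.48.
Then θ = mean/k = 662/6.48 = 102.

k ≈ 6.48, θ ≈ 102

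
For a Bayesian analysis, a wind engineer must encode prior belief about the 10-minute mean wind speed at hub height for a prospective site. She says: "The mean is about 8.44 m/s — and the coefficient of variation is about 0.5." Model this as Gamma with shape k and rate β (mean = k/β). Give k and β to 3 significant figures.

k ≈ 4, β ≈ 0.474

For Gamma(k, rate β): mean = k/β, variance = k/β², so CV = 1/√k.
CV = 0.5, hence k = 1/CV² = 4.
Then β = k/mean = 4/8.44 = 0.474.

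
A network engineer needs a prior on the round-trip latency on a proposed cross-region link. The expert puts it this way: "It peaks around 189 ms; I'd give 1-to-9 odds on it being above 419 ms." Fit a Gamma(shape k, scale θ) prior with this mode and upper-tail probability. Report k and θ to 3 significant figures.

Gamma(k,θ) with k>1 has mode (k−1)θ, so θ = 189/(k−1).
Need P(X < 419) = 0.9 with θ tied to k this way. Start at k = 2, θ = 189: P(X<419) ≈ 0.650.
Too low — raise k to concentrate. Iterating converges to k ≈ 4.03.
Then θ = 189/(4.03−1) ≈ 62.3.

k ≈ 4.03, θ ≈ 62.3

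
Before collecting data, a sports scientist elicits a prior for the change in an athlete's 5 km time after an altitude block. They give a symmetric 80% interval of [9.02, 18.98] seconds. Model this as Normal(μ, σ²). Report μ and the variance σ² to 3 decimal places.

A symmetric 80% interval runs μ ± z·σ with z = 1.282.
Half-width = 4.98, so σ = 4.98/1.282 = 3.8859 and σ² = 15.100.
μ is the interval midpoint, 14.000.

μ = 14.000, σ² = 15.100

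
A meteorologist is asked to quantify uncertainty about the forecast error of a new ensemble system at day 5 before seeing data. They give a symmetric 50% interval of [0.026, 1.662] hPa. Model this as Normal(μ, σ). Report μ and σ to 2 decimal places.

μ = 0.84, σ = 1.21

A symmetric 50% interval runs μ ± z·σ with z = 0.6745.
Half-width = 0.818, so σ = 0.818/0.6745 = 1.21.
μ is the interval midpoint, 0.84.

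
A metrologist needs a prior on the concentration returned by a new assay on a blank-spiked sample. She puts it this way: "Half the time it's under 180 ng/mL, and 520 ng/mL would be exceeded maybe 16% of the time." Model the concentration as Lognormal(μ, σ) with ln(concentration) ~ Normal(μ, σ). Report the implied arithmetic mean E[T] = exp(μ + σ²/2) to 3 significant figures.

If T ~ Lognormal(μ,σ) then ln T ~ Normal(μ,σ), so the p-quantile of ln T is μ + z_p·σ.
ln(180) = 5.193 and ln(520) = 6.254; z_{0.5} = 0, z_{0.84} = 0.9945.
σ = (6.254 − 5.193)/(0.9945 − (0)) = 1.067.
μ = 5.193 − (0)·1.067 = 5.193.
E[T] = exp(μ + σ²/2) = exp(5.193 + 0.5690) = 318 ng/mL.

E[T] ≈ 318 ng/mL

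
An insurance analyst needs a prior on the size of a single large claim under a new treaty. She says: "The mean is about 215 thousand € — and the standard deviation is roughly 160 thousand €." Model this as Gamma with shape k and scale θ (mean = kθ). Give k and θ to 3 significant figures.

For Gamma(k, scale θ): mean = kθ, variance = kθ², so CV = 1/√k.
CV = SD/mean = 160/215 = 0.7442, hence k = 1/CV² = 1.81.
Then θ = mean/k = 215/1.81 = 119.

k ≈ 1.81, θ ≈ 119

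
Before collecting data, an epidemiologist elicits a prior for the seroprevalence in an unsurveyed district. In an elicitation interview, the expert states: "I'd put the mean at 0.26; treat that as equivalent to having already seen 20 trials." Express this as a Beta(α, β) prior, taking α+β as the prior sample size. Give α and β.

Under the effective-sample-size interpretation, Beta(α, β) has prior mean α/(α+β) and prior sample size α+β.
So α+β = 20 and α/(α+β) = 0.26, giving α = 0.26·20 = 5.2 and β = 20 − 5.2 = 14.8.

α = 5.2, β = 14.8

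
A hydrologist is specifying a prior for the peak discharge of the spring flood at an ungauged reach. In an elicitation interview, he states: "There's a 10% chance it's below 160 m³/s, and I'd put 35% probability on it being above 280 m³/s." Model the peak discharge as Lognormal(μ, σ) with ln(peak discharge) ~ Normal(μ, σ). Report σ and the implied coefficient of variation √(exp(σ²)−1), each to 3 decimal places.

σ ≈ 0.336, CV ≈ 0.345

If T ~ Lognormal(μ,σ) then ln T ~ Normal(μ,σ), so the p-quantile of ln T is μ + z_p·σ.
ln(160) = 5.075 and ln(280) = 5.635; z_{0.1} = -1.282, z_{0.65} = 0.3853.
σ = (5.635 − 5.075)/(0.3853 − (-1.282)) = 0.336.
μ = 5.075 − (-1.282)·0.336 = 5.505.
CV = √(exp(σ²)−1) = √(exp(0.1127)−1) = 0.345.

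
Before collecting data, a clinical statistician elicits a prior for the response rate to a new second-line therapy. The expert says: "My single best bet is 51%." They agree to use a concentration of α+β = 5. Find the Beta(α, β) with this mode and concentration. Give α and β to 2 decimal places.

For α,β > 1 the Beta mode is (α−1)/(α+β−2). With α+β = 5, the mode is (α−1)/3.
Set (α−1)/3 = 0.51 → α = 1 + 0.51·3 = 2.53.
β = 5 − α = 2.47.

α = 2.53, β = 2.47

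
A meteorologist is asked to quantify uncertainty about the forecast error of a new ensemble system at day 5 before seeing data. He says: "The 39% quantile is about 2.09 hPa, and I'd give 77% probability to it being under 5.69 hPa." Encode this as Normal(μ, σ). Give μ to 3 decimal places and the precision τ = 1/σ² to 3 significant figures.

The p-quantile of Normal(μ,σ) is μ + z_p·σ, with z_{0.39} = -0.2793 and z_{0.77} = 0.7388.
Eliminate σ: μ = (z₂·x₁ − z₁·x₂)/(z₂ − z₁) = (0.7388·2.09 − (-0.2793)·5.69)/1.018 = 3.078.
Then σ = (x₂ − x₁)/(z₂ − z₁) = (5.69 − 2.09)/1.018 = 3.536.
Precision τ = 1/σ² = 1/3.536² = 0.08.

μ = 3.078, τ = 0.08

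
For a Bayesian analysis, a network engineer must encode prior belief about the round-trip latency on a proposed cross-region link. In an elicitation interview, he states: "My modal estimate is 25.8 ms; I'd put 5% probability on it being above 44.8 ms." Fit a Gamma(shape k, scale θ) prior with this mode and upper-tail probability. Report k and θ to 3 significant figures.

k ≈ 10.2, θ ≈ 2.82

Gamma(k,θ) with k>1 has mode (k−1)θ, so θ = 25.8/(k−1).
Need P(X < 44.8) = 0.95 with θ tied to k this way. Start at k = 2, θ = 25.8: P(X<44.8) ≈ 0.518.
Too low — raise k to concentrate. Iterating converges to k ≈ 10.2.
Then θ = 25.8/(10.2−1) ≈ 2.82.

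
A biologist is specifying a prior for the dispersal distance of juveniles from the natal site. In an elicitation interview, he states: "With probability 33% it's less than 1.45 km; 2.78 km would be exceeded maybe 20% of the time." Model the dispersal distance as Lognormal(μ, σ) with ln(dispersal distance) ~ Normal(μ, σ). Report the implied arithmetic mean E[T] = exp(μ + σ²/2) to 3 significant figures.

If T ~ Lognormal(μ,σ) then ln T ~ Normal(μ,σ), so the p-quantile of ln T is μ + z_p·σ.
ln(1.45) = 0.3716 and ln(2.78) = 1.022; z_{0.33} = -0.4399, z_{0.8} = 0.8416.
σ = (1.022 − 0.3716)/(0.8416 − (-0.4399)) = 0.508.
μ = 0.3716 − (-0.4399)·0.508 = 0.595.
E[T] = exp(μ + σ²/2) = exp(0.595 + 0.1290) = 2.06 km.

E[T] ≈ 2.06 km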